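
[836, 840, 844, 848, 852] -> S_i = 836 + 4*i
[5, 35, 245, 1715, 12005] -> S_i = 5*7^i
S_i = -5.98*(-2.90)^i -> [-5.98, 17.34, -50.29, 145.85, -422.95]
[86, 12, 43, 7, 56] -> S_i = Random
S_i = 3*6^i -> [3, 18, 108, 648, 3888]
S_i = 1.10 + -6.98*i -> [1.1, -5.88, -12.86, -19.84, -26.82]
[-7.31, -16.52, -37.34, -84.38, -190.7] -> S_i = -7.31*2.26^i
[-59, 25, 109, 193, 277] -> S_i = -59 + 84*i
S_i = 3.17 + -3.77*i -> [3.17, -0.6, -4.37, -8.14, -11.91]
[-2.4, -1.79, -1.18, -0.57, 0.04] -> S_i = -2.40 + 0.61*i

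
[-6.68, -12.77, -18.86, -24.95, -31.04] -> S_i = -6.68 + -6.09*i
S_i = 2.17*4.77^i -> [2.17, 10.35, 49.37, 235.51, 1123.4]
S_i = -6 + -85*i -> [-6, -91, -176, -261, -346]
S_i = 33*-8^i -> [33, -264, 2112, -16896, 135168]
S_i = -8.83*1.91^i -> [-8.83, -16.87, -32.21, -61.53, -117.52]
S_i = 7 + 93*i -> [7, 100, 193, 286, 379]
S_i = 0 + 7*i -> [0, 7, 14, 21, 28]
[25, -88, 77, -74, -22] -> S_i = Random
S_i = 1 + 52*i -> [1, 53, 105, 157, 209]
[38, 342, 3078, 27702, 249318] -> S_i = 38*9^i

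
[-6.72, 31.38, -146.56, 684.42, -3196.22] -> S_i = -6.72*(-4.67)^i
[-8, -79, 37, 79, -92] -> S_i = Random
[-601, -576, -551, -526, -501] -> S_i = -601 + 25*i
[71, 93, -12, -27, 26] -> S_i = Random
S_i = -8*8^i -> [-8, -64, -512, -4096, -32768]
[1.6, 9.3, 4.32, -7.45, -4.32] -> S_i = Random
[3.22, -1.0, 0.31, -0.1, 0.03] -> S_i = 3.22*(-0.31)^i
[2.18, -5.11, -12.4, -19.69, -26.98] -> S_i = 2.18 + -7.29*i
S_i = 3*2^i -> [3, 6, 12, 24, 48]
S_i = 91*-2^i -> [91, -182, 364, -728, 1456]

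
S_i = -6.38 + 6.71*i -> [-6.38, 0.33, 7.04, 13.75, 20.46]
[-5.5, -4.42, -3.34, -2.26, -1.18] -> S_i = -5.50 + 1.08*i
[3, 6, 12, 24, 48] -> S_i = 3*2^i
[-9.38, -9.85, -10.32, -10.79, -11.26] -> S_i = -9.38 + -0.47*i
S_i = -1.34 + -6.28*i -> [-1.34, -7.62, -13.9, -20.18, -26.46]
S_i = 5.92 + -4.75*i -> [5.92, 1.17, -3.58, -8.33, -13.08]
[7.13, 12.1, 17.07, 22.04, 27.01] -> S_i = 7.13 + 4.97*i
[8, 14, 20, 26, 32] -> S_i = 8 + 6*i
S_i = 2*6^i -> [2, 12, 72, 432, 2592]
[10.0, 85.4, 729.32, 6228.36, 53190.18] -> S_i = 10.00*8.54^i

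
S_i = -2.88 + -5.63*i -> [-2.88, -8.51, -14.14, -19.77, -25.4]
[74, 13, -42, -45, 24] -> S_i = Random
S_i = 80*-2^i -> [80, -160, 320, -640, 1280]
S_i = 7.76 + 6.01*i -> [7.76, 13.77, 19.78, 25.79, 31.8]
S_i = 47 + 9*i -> [47, 56, 65, 74, 83]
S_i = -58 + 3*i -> [-58, -55, -52, -49, -46]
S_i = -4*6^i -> [-4, -24, -144, -864, -5184]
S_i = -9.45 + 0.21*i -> [-9.45, -9.24, -9.03, -8.82, -8.61]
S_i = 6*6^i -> [6, 36, 216, 1296, 7776]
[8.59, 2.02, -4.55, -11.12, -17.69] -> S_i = 8.59 + -6.57*i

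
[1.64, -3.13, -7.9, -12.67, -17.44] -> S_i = 1.64 + -4.77*i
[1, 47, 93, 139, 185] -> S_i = 1 + 46*i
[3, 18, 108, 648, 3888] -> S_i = 3*6^i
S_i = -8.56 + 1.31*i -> [-8.56, -7.25, -5.94, -4.63, -3.32]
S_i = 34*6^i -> [34, 204, 1224, 7344, 44064]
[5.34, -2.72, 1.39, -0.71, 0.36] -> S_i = 5.34*(-0.51)^i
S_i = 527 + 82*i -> [527, 609, 691, 773, 855]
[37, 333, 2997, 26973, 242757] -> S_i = 37*9^i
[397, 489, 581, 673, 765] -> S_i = 397 + 92*i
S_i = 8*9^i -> [8, 72, 648, 5832, 52488]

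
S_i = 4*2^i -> [4, 8, 16, 32, 64]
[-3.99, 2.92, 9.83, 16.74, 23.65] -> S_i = -3.99 + 6.91*i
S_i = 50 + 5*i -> [50, 55, 60, 65, 70]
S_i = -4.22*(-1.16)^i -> [-4.22, 4.9, -5.68, 6.59, -7.64]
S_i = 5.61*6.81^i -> [5.61, 38.2, 260.17, 1771.76, 12065.67]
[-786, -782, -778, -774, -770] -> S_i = -786 + 4*i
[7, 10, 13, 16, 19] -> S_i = 7 + 3*i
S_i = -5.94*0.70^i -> [-5.94, -4.16, -2.91, -2.04, -1.43]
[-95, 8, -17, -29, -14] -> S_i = Random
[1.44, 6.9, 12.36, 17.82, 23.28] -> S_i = 1.44 + 5.46*i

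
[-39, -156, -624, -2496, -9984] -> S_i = -39*4^i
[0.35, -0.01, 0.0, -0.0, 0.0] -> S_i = 0.35*(-0.04)^i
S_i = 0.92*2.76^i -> [0.92, 2.54, 7.01, 19.34, 53.39]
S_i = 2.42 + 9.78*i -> [2.42, 12.2, 21.98, 31.76, 41.54]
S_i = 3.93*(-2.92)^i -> [3.93, -11.48, 33.51, -97.85, 285.71]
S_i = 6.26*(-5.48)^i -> [6.26, -34.3, 187.99, -1030.19, 5645.42]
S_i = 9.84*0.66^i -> [9.84, 6.49, 4.29, 2.83, 1.87]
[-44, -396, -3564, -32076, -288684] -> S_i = -44*9^i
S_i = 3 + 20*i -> [3, 23, 43, 63, 83]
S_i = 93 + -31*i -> [93, 62, 31, 0, -31]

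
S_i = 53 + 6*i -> [53, 59, 65, 71, 77]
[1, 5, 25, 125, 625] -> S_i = 1*5^i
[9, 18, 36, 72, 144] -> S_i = 9*2^i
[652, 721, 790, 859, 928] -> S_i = 652 + 69*i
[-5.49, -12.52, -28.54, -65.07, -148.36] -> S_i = -5.49*2.28^i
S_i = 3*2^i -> [3, 6, 12, 24, 48]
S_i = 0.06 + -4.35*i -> [0.06, -4.29, -8.64, -12.99, -17.34]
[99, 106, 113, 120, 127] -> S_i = 99 + 7*i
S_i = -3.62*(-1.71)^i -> [-3.62, 6.19, -10.59, 18.1, -30.95]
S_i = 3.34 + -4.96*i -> [3.34, -1.62, -6.58, -11.54, -16.5]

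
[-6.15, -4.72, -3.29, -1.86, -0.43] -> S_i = -6.15 + 1.43*i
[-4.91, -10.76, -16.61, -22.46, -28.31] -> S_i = -4.91 + -5.85*i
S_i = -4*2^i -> [-4, -8, -16, -32, -64]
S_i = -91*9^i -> [-91, -819, -7371, -66339, -597051]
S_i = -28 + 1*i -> [-28, -27, -26, -25, -24]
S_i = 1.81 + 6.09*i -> [1.81, 7.9, 13.99, 20.08, 26.17]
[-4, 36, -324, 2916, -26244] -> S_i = -4*-9^i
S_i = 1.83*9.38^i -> [1.83, 17.17, 161.01, 1510.29, 14166.5]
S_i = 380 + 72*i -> [380, 452, 524, 596, 668]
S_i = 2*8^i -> [2, 16, 128, 1024, 8192]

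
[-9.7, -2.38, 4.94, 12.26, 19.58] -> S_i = -9.70 + 7.32*i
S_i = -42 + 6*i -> [-42, -36, -30, -24, -18]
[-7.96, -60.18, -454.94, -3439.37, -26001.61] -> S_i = -7.96*7.56^i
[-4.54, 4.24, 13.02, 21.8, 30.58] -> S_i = -4.54 + 8.78*i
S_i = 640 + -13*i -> [640, 627, 614, 601, 588]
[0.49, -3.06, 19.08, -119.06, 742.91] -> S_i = 0.49*(-6.24)^i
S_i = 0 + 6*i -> [0, 6, 12, 18, 24]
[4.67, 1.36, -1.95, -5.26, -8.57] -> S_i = 4.67 + -3.31*i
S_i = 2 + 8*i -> [2, 10, 18, 26, 34]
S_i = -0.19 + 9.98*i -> [-0.19, 9.79, 19.77, 29.75, 39.73]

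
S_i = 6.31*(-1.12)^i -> [6.31, -7.07, 7.92, -8.87, 9.93]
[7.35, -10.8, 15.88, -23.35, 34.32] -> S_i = 7.35*(-1.47)^i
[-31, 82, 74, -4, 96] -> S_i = Random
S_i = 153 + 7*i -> [153, 160, 167, 174, 181]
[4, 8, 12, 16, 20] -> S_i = 4 + 4*i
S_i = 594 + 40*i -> [594, 634, 674, 714, 754]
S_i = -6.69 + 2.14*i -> [-6.69, -4.55, -2.41, -0.27, 1.87]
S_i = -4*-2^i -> [-4, 8, -16, 32, -64]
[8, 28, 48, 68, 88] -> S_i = 8 + 20*i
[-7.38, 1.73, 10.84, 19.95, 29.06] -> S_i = -7.38 + 9.11*i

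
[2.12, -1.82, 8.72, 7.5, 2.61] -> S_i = Random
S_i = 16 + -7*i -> [16, 9, 2, -5, -12]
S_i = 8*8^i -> [8, 64, 512, 4096, 32768]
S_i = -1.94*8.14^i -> [-1.94, -15.79, -128.54, -1046.35, -8517.25]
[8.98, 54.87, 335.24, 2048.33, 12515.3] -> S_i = 8.98*6.11^i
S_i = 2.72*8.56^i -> [2.72, 23.28, 199.3, 1706.04, 14603.74]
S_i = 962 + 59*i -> [962, 1021, 1080, 1139, 1198]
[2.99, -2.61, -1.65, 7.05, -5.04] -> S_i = Random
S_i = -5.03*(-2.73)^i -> [-5.03, 13.73, -37.49, 102.34, -279.39]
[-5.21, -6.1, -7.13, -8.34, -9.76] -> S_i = -5.21*1.17^i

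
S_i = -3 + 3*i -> [-3, 0, 3, 6, 9]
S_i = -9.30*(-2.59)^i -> [-9.3, 24.09, -62.39, 161.58, -418.49]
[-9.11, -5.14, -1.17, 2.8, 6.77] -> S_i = -9.11 + 3.97*i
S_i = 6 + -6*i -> [6, 0, -6, -12, -18]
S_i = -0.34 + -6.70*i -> [-0.34, -7.04, -13.74, -20.44, -27.14]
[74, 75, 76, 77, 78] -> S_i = 74 + 1*i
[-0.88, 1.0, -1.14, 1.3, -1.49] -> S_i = -0.88*(-1.14)^i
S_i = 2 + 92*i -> [2, 94, 186, 278, 370]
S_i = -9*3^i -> [-9, -27, -81, -243, -729]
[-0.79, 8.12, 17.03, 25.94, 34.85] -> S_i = -0.79 + 8.91*i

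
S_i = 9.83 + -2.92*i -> [9.83, 6.91, 3.99, 1.07, -1.85]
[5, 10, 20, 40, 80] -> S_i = 5*2^i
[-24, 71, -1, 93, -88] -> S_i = Random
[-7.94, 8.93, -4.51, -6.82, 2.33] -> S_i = Random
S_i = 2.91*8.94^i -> [2.91, 26.02, 232.58, 2079.24, 18588.45]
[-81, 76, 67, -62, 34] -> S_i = Random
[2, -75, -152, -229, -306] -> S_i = 2 + -77*i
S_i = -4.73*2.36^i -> [-4.73, -11.16, -26.34, -62.17, -146.73]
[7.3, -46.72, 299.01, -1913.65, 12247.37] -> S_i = 7.30*(-6.40)^i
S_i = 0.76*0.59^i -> [0.76, 0.45, 0.26, 0.16, 0.09]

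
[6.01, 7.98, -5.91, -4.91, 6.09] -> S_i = Random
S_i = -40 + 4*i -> [-40, -36, -32, -28, -24]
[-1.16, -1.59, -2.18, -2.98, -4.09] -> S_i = -1.16*1.37^i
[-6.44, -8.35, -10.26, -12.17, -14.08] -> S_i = -6.44 + -1.91*i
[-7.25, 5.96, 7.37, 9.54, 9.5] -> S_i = Random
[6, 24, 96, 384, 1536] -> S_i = 6*4^i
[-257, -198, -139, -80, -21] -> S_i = -257 + 59*i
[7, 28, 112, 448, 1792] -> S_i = 7*4^i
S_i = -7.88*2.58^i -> [-7.88, -20.33, -52.45, -135.33, -349.14]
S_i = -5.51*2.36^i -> [-5.51, -13.0, -30.69, -72.42, -170.92]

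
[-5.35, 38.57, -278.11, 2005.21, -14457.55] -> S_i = -5.35*(-7.21)^i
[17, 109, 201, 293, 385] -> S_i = 17 + 92*i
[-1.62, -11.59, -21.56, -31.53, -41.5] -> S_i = -1.62 + -9.97*i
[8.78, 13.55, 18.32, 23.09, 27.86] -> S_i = 8.78 + 4.77*i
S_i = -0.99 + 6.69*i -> [-0.99, 5.7, 12.39, 19.08, 25.77]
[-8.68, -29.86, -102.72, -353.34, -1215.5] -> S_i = -8.68*3.44^i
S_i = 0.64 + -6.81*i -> [0.64, -6.17, -12.98, -19.79, -26.6]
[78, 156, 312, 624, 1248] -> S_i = 78*2^i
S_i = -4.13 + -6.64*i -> [-4.13, -10.77, -17.41, -24.05, -30.69]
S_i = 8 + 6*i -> [8, 14, 20, 26, 32]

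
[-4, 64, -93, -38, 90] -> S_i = Random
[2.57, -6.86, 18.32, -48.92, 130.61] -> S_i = 2.57*(-2.67)^i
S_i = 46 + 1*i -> [46, 47, 48, 49, 50]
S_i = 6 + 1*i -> [6, 7, 8, 9, 10]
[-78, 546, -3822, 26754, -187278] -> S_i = -78*-7^i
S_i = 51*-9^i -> [51, -459, 4131, -37179, 334611]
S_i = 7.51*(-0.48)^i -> [7.51, -3.6, 1.73, -0.83, 0.4]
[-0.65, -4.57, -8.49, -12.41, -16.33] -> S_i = -0.65 + -3.92*i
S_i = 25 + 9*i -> [25, 34, 43, 52, 61]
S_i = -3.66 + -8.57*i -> [-3.66, -12.23, -20.8, -29.37, -37.94]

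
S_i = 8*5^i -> [8, 40, 200, 1000, 5000]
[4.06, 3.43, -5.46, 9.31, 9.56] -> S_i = Random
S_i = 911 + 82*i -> [911, 993, 1075, 1157, 1239]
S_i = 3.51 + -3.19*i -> [3.51, 0.32, -2.87, -6.06, -9.25]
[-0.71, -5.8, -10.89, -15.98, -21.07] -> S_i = -0.71 + -5.09*i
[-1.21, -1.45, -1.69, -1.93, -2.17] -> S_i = -1.21 + -0.24*i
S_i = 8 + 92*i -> [8, 100, 192, 284, 376]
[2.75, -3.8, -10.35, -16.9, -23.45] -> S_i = 2.75 + -6.55*i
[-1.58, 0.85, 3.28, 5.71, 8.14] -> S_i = -1.58 + 2.43*i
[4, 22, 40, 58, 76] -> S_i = 4 + 18*i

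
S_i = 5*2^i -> [5, 10, 20, 40, 80]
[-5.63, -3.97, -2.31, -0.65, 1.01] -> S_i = -5.63 + 1.66*i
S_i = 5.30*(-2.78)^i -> [5.3, -14.73, 40.96, -113.87, 316.56]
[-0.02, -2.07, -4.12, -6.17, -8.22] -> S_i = -0.02 + -2.05*i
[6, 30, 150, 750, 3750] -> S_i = 6*5^i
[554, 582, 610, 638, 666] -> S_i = 554 + 28*i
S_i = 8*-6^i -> [8, -48, 288, -1728, 10368]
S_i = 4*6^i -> [4, 24, 144, 864, 5184]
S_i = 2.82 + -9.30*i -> [2.82, -6.48, -15.78, -25.08, -34.38]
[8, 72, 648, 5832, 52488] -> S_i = 8*9^i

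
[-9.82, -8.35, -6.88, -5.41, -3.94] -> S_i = -9.82 + 1.47*i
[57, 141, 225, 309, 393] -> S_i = 57 + 84*i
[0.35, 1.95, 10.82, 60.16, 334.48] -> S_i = 0.35*5.56^i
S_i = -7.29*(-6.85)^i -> [-7.29, 49.94, -342.07, 2343.15, -16050.55]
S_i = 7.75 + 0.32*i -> [7.75, 8.07, 8.39, 8.71, 9.03]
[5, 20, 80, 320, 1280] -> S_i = 5*4^i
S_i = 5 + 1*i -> [5, 6, 7, 8, 9]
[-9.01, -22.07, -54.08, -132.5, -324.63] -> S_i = -9.01*2.45^i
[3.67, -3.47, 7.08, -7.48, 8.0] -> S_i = Random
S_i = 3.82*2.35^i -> [3.82, 8.98, 21.1, 49.58, 116.5]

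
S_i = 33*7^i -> [33, 231, 1617, 11319, 79233]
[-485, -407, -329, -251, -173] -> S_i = -485 + 78*i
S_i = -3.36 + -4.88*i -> [-3.36, -8.24, -13.12, -18.0, -22.88]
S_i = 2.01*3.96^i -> [2.01, 7.96, 31.52, 124.82, 494.28]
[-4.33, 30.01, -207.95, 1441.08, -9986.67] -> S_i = -4.33*(-6.93)^i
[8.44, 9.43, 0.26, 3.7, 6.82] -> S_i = Random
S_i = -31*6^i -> [-31, -186, -1116, -6696, -40176]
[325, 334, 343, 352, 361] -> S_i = 325 + 9*i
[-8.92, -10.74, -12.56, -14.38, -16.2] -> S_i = -8.92 + -1.82*i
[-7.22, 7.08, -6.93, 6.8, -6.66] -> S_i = -7.22*(-0.98)^i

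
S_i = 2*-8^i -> [2, -16, 128, -1024, 8192]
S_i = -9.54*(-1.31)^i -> [-9.54, 12.5, -16.37, 21.45, -28.1]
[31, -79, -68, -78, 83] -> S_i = Random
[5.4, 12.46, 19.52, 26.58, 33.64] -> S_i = 5.40 + 7.06*i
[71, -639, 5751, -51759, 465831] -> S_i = 71*-9^i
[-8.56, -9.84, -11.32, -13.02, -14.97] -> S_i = -8.56*1.15^i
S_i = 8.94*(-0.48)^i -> [8.94, -4.29, 2.06, -0.99, 0.47]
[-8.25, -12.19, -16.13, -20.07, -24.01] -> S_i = -8.25 + -3.94*i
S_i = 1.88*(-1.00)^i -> [1.88, -1.88, 1.88, -1.88, 1.88]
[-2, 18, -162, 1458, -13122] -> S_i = -2*-9^i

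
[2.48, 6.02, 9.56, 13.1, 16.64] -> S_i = 2.48 + 3.54*i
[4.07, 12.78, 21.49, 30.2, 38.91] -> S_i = 4.07 + 8.71*i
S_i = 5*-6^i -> [5, -30, 180, -1080, 6480]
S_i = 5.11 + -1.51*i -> [5.11, 3.6, 2.09, 0.58, -0.93]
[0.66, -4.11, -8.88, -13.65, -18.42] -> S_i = 0.66 + -4.77*i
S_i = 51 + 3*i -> [51, 54, 57, 60, 63]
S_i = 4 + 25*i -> [4, 29, 54, 79, 104]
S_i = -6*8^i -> [-6, -48, -384, -3072, -24576]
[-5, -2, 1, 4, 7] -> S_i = -5 + 3*i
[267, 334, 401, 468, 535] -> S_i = 267 + 67*i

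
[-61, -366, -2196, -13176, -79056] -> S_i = -61*6^i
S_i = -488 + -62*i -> [-488, -550, -612, -674, -736]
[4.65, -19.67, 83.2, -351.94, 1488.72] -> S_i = 4.65*(-4.23)^i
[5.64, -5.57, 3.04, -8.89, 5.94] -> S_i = Random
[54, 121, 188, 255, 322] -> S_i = 54 + 67*i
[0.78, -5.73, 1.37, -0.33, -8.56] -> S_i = Random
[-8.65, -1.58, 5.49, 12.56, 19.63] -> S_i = -8.65 + 7.07*i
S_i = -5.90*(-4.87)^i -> [-5.9, 28.73, -139.93, 681.46, -3318.7]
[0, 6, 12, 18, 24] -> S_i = 0 + 6*i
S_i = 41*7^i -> [41, 287, 2009, 14063, 98441]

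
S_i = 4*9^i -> [4, 36, 324, 2916, 26244]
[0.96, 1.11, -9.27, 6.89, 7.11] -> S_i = Random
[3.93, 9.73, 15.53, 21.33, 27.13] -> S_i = 3.93 + 5.80*i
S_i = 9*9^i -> [9, 81, 729, 6561, 59049]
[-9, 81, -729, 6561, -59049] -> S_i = -9*-9^i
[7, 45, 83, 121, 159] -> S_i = 7 + 38*i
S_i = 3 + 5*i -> [3, 8, 13, 18, 23]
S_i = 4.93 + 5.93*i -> [4.93, 10.86, 16.79, 22.72, 28.65]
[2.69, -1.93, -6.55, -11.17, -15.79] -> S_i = 2.69 + -4.62*i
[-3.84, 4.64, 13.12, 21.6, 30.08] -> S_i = -3.84 + 8.48*i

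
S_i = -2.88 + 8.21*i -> [-2.88, 5.33, 13.54, 21.75, 29.96]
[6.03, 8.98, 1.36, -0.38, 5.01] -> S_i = Random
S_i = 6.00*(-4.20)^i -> [6.0, -25.2, 105.84, -444.53, 1867.02]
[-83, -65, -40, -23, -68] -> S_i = Random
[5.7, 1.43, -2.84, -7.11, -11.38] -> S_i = 5.70 + -4.27*i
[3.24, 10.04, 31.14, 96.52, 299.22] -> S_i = 3.24*3.10^i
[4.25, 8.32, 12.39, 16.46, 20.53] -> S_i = 4.25 + 4.07*i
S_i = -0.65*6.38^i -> [-0.65, -4.15, -26.46, -168.8, -1076.95]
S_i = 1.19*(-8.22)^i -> [1.19, -9.78, 80.41, -660.94, 5432.93]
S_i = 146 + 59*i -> [146, 205, 264, 323, 382]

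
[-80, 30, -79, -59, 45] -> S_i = Random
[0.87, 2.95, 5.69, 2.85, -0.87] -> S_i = Random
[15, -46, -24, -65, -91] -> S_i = Random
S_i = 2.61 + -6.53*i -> [2.61, -3.92, -10.45, -16.98, -23.51]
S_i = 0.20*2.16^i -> [0.2, 0.43, 0.93, 2.02, 4.35]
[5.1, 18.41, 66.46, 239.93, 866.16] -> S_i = 5.10*3.61^i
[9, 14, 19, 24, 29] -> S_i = 9 + 5*i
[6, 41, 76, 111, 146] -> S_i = 6 + 35*i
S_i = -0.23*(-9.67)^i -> [-0.23, 2.22, -21.51, 207.97, -2011.1]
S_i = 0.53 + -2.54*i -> [0.53, -2.01, -4.55, -7.09, -9.63]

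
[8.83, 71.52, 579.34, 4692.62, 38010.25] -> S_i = 8.83*8.10^i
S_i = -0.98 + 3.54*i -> [-0.98, 2.56, 6.1, 9.64, 13.18]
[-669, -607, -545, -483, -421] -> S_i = -669 + 62*i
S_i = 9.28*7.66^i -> [9.28, 71.08, 544.51, 4170.94, 31949.43]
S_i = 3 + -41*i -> [3, -38, -79, -120, -161]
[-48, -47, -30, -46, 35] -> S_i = Random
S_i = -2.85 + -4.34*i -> [-2.85, -7.19, -11.53, -15.87, -20.21]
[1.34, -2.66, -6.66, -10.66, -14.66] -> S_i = 1.34 + -4.00*i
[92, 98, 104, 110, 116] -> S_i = 92 + 6*i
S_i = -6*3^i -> [-6, -18, -54, -162, -486]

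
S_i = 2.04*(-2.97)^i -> [2.04, -6.06, 17.99, -53.44, 158.73]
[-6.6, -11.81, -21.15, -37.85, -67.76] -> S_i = -6.60*1.79^i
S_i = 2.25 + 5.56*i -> [2.25, 7.81, 13.37, 18.93, 24.49]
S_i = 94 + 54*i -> [94, 148, 202, 256, 310]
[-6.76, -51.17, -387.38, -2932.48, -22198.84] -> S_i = -6.76*7.57^i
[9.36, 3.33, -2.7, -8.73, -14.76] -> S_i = 9.36 + -6.03*i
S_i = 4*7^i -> [4, 28, 196, 1372, 9604]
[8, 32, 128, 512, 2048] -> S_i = 8*4^i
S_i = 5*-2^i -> [5, -10, 20, -40, 80]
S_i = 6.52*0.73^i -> [6.52, 4.76, 3.47, 2.54, 1.85]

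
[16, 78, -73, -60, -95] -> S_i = Random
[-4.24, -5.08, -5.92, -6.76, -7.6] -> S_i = -4.24 + -0.84*i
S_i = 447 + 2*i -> [447, 449, 451, 453, 455]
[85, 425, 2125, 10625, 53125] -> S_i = 85*5^i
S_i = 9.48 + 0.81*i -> [9.48, 10.29, 11.1, 11.91, 12.72]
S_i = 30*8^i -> [30, 240, 1920, 15360, 122880]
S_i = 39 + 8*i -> [39, 47, 55, 63, 71]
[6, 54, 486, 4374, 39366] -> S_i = 6*9^i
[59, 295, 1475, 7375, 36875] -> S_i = 59*5^i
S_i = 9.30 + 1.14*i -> [9.3, 10.44, 11.58, 12.72, 13.86]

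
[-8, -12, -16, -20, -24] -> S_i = -8 + -4*i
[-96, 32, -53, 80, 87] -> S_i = Random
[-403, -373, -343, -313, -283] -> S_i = -403 + 30*i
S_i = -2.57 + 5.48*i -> [-2.57, 2.91, 8.39, 13.87, 19.35]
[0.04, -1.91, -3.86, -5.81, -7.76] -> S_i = 0.04 + -1.95*i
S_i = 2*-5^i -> [2, -10, 50, -250, 1250]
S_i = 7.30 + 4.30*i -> [7.3, 11.6, 15.9, 20.2, 24.5]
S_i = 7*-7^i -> [7, -49, 343, -2401, 16807]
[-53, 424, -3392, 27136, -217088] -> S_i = -53*-8^i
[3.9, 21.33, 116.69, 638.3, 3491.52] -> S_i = 3.90*5.47^i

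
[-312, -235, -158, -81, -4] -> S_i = -312 + 77*i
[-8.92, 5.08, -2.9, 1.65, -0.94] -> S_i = -8.92*(-0.57)^i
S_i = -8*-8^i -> [-8, 64, -512, 4096, -32768]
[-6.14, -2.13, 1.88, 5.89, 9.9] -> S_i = -6.14 + 4.01*i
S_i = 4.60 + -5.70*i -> [4.6, -1.1, -6.8, -12.5, -18.2]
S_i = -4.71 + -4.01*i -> [-4.71, -8.72, -12.73, -16.74, -20.75]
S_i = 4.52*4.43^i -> [4.52, 20.02, 88.7, 392.96, 1740.82]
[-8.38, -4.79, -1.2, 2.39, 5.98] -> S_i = -8.38 + 3.59*i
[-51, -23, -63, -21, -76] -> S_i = Random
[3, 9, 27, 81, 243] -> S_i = 3*3^i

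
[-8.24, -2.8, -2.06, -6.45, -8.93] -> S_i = Random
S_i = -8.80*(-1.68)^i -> [-8.8, 14.78, -24.84, 41.73, -70.1]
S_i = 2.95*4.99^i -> [2.95, 14.72, 73.46, 366.54, 1829.04]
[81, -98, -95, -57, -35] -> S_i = Random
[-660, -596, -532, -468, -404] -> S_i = -660 + 64*i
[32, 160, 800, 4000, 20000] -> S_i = 32*5^i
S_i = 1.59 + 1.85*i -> [1.59, 3.44, 5.29, 7.14, 8.99]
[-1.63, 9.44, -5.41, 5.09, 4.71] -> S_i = Random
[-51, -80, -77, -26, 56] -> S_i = Random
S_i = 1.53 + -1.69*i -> [1.53, -0.16, -1.85, -3.54, -5.23]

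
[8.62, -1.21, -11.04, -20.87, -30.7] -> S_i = 8.62 + -9.83*i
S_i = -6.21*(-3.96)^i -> [-6.21, 24.59, -97.38, 385.64, -1527.12]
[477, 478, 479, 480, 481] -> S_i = 477 + 1*i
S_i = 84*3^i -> [84, 252, 756, 2268, 6804]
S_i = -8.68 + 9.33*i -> [-8.68, 0.65, 9.98, 19.31, 28.64]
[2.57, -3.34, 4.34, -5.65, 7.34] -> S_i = 2.57*(-1.30)^i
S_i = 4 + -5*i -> [4, -1, -6, -11, -16]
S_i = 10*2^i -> [10, 20, 40, 80, 160]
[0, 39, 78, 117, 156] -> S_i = 0 + 39*i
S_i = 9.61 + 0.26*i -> [9.61, 9.87, 10.13, 10.39, 10.65]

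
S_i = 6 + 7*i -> [6, 13, 20, 27, 34]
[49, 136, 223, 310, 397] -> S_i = 49 + 87*i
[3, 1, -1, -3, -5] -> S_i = 3 + -2*i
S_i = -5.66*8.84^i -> [-5.66, -50.03, -442.3, -3909.97, -34564.12]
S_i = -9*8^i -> [-9, -72, -576, -4608, -36864]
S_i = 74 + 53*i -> [74, 127, 180, 233, 286]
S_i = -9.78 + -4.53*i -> [-9.78, -14.31, -18.84, -23.37, -27.9]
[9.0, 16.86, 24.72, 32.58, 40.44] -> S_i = 9.00 + 7.86*i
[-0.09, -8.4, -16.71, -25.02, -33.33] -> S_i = -0.09 + -8.31*i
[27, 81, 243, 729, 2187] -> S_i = 27*3^i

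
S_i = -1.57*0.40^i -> [-1.57, -0.63, -0.25, -0.1, -0.04]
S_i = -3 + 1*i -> [-3, -2, -1, 0, 1]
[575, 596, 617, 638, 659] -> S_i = 575 + 21*i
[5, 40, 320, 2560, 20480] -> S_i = 5*8^i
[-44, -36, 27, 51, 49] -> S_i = Random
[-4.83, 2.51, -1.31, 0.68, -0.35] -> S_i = -4.83*(-0.52)^i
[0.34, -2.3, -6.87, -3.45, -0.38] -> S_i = Random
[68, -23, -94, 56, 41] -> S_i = Random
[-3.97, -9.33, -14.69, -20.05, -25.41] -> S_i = -3.97 + -5.36*i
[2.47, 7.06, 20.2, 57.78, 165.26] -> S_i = 2.47*2.86^i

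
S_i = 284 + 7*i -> [284, 291, 298, 305, 312]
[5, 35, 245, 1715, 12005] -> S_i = 5*7^i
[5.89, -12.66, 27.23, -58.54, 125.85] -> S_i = 5.89*(-2.15)^i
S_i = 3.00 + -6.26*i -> [3.0, -3.26, -9.52, -15.78, -22.04]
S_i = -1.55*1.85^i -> [-1.55, -2.87, -5.3, -9.81, -18.16]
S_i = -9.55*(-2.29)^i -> [-9.55, 21.87, -50.08, 114.69, -262.63]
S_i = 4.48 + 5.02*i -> [4.48, 9.5, 14.52, 19.54, 24.56]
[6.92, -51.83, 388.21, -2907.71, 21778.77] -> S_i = 6.92*(-7.49)^i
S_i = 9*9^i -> [9, 81, 729, 6561, 59049]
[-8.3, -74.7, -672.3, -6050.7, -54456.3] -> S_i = -8.30*9.00^i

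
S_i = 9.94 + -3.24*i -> [9.94, 6.7, 3.46, 0.22, -3.02]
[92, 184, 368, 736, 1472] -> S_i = 92*2^i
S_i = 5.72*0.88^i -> [5.72, 5.03, 4.43, 3.9, 3.43]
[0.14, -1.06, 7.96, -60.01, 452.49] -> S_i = 0.14*(-7.54)^i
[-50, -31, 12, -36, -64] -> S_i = Random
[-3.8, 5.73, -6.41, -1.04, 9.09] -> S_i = Random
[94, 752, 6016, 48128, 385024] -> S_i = 94*8^i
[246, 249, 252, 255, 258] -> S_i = 246 + 3*i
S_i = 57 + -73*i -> [57, -16, -89, -162, -235]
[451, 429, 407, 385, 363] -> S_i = 451 + -22*i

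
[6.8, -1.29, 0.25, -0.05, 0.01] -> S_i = 6.80*(-0.19)^i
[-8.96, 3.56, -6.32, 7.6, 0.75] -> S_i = Random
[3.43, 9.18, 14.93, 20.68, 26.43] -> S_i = 3.43 + 5.75*i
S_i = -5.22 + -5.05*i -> [-5.22, -10.27, -15.32, -20.37, -25.42]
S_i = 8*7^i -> [8, 56, 392, 2744, 19208]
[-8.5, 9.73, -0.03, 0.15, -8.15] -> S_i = Random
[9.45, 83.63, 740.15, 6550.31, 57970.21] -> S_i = 9.45*8.85^i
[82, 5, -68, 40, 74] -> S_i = Random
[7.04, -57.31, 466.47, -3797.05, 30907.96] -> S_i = 7.04*(-8.14)^i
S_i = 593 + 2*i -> [593, 595, 597, 599, 601]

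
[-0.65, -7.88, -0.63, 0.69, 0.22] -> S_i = Random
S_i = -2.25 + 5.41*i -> [-2.25, 3.16, 8.57, 13.98, 19.39]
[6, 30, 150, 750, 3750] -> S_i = 6*5^i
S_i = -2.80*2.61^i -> [-2.8, -7.31, -19.07, -49.78, -129.93]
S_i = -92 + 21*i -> [-92, -71, -50, -29, -8]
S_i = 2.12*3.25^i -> [2.12, 6.89, 22.39, 72.78, 236.52]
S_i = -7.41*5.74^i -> [-7.41, -42.53, -244.14, -1401.37, -8043.88]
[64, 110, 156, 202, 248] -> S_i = 64 + 46*i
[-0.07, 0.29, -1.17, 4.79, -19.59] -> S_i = -0.07*(-4.09)^i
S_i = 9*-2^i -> [9, -18, 36, -72, 144]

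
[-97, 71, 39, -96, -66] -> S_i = Random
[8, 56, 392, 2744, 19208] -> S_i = 8*7^i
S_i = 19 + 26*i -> [19, 45, 71, 97, 123]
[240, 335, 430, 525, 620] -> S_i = 240 + 95*i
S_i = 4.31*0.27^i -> [4.31, 1.16, 0.31, 0.08, 0.02]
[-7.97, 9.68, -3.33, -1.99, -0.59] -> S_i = Random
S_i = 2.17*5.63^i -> [2.17, 12.22, 68.78, 387.24, 2180.18]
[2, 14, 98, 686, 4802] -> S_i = 2*7^i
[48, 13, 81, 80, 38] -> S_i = Random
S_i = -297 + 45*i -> [-297, -252, -207, -162, -117]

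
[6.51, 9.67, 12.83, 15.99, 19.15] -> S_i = 6.51 + 3.16*i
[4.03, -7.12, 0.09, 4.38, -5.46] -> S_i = Random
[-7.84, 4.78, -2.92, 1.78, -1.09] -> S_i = -7.84*(-0.61)^i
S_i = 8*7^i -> [8, 56, 392, 2744, 19208]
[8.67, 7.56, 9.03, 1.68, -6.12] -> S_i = Random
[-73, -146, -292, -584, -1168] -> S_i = -73*2^i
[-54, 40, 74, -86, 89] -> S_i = Random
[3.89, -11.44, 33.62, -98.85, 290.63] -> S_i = 3.89*(-2.94)^i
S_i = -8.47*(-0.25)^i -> [-8.47, 2.12, -0.53, 0.13, -0.03]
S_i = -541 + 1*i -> [-541, -540, -539, -538, -537]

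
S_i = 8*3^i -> [8, 24, 72, 216, 648]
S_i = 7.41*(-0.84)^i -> [7.41, -6.22, 5.23, -4.39, 3.69]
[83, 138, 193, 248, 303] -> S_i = 83 + 55*i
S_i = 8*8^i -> [8, 64, 512, 4096, 32768]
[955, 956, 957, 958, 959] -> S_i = 955 + 1*i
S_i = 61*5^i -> [61, 305, 1525, 7625, 38125]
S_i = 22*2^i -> [22, 44, 88, 176, 352]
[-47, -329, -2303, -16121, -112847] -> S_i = -47*7^i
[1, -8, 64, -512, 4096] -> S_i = 1*-8^i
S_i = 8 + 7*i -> [8, 15, 22, 29, 36]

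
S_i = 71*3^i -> [71, 213, 639, 1917, 5751]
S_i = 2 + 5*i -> [2, 7, 12, 17, 22]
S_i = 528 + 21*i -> [528, 549, 570, 591, 612]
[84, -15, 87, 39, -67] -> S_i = Random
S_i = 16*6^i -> [16, 96, 576, 3456, 20736]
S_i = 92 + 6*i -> [92, 98, 104, 110, 116]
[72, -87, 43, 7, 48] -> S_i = Random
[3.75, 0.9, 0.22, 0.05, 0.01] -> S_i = 3.75*0.24^i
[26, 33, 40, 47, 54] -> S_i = 26 + 7*i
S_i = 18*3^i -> [18, 54, 162, 486, 1458]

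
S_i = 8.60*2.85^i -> [8.6, 24.51, 69.85, 199.08, 567.39]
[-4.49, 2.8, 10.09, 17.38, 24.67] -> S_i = -4.49 + 7.29*i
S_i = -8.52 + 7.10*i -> [-8.52, -1.42, 5.68, 12.78, 19.88]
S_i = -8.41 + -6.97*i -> [-8.41, -15.38, -22.35, -29.32, -36.29]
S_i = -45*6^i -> [-45, -270, -1620, -9720, -58320]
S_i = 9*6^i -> [9, 54, 324, 1944, 11664]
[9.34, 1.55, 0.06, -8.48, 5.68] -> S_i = Random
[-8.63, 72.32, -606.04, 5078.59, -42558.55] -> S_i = -8.63*(-8.38)^i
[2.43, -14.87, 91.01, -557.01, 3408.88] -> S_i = 2.43*(-6.12)^i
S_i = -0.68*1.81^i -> [-0.68, -1.23, -2.23, -4.03, -7.3]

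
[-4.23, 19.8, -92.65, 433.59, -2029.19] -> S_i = -4.23*(-4.68)^i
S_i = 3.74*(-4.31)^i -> [3.74, -16.12, 69.47, -299.44, 1290.57]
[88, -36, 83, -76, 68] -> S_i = Random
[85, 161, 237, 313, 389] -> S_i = 85 + 76*i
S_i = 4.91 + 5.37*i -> [4.91, 10.28, 15.65, 21.02, 26.39]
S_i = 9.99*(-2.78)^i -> [9.99, -27.77, 77.21, -214.63, 596.68]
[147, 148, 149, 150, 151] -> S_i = 147 + 1*i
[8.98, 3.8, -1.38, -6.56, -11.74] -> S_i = 8.98 + -5.18*i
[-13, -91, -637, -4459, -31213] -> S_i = -13*7^i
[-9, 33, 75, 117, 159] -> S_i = -9 + 42*i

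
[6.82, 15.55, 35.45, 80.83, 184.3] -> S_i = 6.82*2.28^i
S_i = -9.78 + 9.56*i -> [-9.78, -0.22, 9.34, 18.9, 28.46]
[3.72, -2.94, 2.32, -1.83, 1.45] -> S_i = 3.72*(-0.79)^i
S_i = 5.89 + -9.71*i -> [5.89, -3.82, -13.53, -23.24, -32.95]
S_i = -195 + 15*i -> [-195, -180, -165, -150, -135]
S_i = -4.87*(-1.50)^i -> [-4.87, 7.3, -10.96, 16.44, -24.65]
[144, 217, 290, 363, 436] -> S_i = 144 + 73*i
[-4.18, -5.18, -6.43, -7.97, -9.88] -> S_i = -4.18*1.24^i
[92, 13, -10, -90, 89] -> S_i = Random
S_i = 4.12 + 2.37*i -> [4.12, 6.49, 8.86, 11.23, 13.6]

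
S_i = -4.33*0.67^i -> [-4.33, -2.9, -1.94, -1.3, -0.87]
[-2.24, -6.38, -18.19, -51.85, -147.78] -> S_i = -2.24*2.85^i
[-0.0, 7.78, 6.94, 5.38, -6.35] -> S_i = Random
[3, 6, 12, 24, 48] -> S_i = 3*2^i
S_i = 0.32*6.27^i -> [0.32, 2.01, 12.58, 78.88, 494.56]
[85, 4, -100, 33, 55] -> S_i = Random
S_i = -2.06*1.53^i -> [-2.06, -3.15, -4.82, -7.38, -11.29]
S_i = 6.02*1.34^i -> [6.02, 8.07, 10.81, 14.48, 19.41]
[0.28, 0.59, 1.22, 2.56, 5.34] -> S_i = 0.28*2.09^i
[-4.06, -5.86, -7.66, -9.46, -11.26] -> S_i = -4.06 + -1.80*i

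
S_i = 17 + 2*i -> [17, 19, 21, 23, 25]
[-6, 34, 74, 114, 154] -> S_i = -6 + 40*i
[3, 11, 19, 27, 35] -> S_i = 3 + 8*i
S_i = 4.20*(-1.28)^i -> [4.2, -5.38, 6.88, -8.81, 11.27]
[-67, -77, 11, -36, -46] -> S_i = Random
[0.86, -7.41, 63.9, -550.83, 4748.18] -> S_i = 0.86*(-8.62)^i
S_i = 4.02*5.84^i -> [4.02, 23.48, 137.1, 800.69, 4676.03]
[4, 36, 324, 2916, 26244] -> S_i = 4*9^i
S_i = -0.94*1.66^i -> [-0.94, -1.56, -2.59, -4.3, -7.14]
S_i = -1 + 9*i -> [-1, 8, 17, 26, 35]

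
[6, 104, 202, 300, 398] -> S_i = 6 + 98*i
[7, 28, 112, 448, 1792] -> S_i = 7*4^i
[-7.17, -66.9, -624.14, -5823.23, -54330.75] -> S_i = -7.17*9.33^i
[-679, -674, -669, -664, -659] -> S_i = -679 + 5*i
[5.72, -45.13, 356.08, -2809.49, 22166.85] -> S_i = 5.72*(-7.89)^i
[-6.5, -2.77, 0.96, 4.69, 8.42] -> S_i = -6.50 + 3.73*i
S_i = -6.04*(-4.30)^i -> [-6.04, 25.97, -111.68, 480.22, -2064.96]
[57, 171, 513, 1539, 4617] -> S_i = 57*3^i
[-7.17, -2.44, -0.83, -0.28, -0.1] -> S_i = -7.17*0.34^i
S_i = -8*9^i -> [-8, -72, -648, -5832, -52488]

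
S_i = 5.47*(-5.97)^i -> [5.47, -32.66, 194.96, -1163.89, 6948.4]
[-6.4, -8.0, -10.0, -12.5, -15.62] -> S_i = -6.40*1.25^i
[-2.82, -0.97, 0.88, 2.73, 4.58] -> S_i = -2.82 + 1.85*i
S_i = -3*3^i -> [-3, -9, -27, -81, -243]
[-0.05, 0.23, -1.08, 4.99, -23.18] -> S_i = -0.05*(-4.64)^i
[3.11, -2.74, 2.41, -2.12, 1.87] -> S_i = 3.11*(-0.88)^i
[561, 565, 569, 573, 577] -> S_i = 561 + 4*i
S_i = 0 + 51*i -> [0, 51, 102, 153, 204]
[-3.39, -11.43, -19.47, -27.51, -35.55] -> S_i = -3.39 + -8.04*i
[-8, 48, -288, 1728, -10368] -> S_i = -8*-6^i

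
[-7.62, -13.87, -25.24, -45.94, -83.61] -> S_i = -7.62*1.82^i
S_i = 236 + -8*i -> [236, 228, 220, 212, 204]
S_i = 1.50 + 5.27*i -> [1.5, 6.77, 12.04, 17.31, 22.58]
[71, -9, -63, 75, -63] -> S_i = Random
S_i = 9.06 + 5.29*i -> [9.06, 14.35, 19.64, 24.93, 30.22]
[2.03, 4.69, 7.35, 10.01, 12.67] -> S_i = 2.03 + 2.66*i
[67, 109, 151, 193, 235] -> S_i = 67 + 42*i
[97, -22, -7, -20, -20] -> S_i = Random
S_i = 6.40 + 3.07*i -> [6.4, 9.47, 12.54, 15.61, 18.68]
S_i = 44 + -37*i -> [44, 7, -30, -67, -104]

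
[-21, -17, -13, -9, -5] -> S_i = -21 + 4*i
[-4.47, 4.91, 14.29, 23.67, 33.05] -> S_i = -4.47 + 9.38*i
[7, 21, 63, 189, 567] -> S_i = 7*3^i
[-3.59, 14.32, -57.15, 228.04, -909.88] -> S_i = -3.59*(-3.99)^i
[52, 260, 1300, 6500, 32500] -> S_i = 52*5^i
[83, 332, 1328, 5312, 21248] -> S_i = 83*4^i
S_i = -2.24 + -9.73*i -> [-2.24, -11.97, -21.7, -31.43, -41.16]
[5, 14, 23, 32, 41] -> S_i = 5 + 9*i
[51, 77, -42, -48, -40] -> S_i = Random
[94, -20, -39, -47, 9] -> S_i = Random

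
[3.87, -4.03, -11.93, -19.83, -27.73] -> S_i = 3.87 + -7.90*i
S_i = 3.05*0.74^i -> [3.05, 2.26, 1.67, 1.24, 0.91]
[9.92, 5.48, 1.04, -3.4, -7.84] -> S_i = 9.92 + -4.44*i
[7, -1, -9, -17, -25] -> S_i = 7 + -8*i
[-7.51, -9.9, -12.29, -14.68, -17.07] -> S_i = -7.51 + -2.39*i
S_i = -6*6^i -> [-6, -36, -216, -1296, -7776]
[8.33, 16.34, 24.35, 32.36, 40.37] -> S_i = 8.33 + 8.01*i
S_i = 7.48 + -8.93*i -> [7.48, -1.45, -10.38, -19.31, -28.24]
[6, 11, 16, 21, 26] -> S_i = 6 + 5*i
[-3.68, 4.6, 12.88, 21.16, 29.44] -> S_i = -3.68 + 8.28*i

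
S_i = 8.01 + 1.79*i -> [8.01, 9.8, 11.59, 13.38, 15.17]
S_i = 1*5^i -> [1, 5, 25, 125, 625]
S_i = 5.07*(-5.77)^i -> [5.07, -29.25, 168.8, -973.95, 5619.68]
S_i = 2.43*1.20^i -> [2.43, 2.92, 3.5, 4.2, 5.04]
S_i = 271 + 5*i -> [271, 276, 281, 286, 291]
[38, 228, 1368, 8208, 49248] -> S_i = 38*6^i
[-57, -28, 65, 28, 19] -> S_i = Random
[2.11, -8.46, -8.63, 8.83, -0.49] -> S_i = Random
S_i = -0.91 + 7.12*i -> [-0.91, 6.21, 13.33, 20.45, 27.57]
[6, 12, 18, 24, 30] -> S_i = 6 + 6*i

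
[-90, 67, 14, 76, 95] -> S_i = Random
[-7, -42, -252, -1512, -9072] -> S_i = -7*6^i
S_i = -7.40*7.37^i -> [-7.4, -54.54, -401.95, -2962.34, -21832.41]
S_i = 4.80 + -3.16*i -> [4.8, 1.64, -1.52, -4.68, -7.84]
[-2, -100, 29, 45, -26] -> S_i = Random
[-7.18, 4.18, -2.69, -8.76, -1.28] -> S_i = Random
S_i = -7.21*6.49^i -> [-7.21, -46.79, -303.69, -1970.92, -12791.28]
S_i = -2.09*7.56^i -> [-2.09, -15.8, -119.45, -903.05, -6827.06]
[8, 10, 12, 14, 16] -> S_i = 8 + 2*i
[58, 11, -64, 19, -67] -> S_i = Random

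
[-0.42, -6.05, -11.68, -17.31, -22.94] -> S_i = -0.42 + -5.63*i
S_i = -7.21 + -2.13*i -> [-7.21, -9.34, -11.47, -13.6, -15.73]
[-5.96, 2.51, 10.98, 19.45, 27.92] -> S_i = -5.96 + 8.47*i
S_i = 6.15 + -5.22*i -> [6.15, 0.93, -4.29, -9.51, -14.73]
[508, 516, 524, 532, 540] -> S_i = 508 + 8*i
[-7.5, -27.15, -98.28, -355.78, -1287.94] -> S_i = -7.50*3.62^i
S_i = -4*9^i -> [-4, -36, -324, -2916, -26244]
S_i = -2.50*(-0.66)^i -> [-2.5, 1.65, -1.09, 0.72, -0.47]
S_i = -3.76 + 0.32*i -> [-3.76, -3.44, -3.12, -2.8, -2.48]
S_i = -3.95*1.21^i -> [-3.95, -4.78, -5.78, -7.0, -8.47]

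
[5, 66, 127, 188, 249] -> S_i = 5 + 61*i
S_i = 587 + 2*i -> [587, 589, 591, 593, 595]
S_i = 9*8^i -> [9, 72, 576, 4608, 36864]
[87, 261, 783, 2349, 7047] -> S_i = 87*3^i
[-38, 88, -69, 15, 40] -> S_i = Random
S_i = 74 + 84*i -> [74, 158, 242, 326, 410]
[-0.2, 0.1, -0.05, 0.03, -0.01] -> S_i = -0.20*(-0.52)^i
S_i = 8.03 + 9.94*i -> [8.03, 17.97, 27.91, 37.85, 47.79]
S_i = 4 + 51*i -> [4, 55, 106, 157, 208]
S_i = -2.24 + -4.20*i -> [-2.24, -6.44, -10.64, -14.84, -19.04]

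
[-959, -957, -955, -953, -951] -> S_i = -959 + 2*i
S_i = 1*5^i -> [1, 5, 25, 125, 625]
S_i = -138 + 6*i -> [-138, -132, -126, -120, -114]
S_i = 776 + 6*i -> [776, 782, 788, 794, 800]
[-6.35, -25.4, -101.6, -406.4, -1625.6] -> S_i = -6.35*4.00^i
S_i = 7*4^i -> [7, 28, 112, 448, 1792]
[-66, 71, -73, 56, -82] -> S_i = Random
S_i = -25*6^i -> [-25, -150, -900, -5400, -32400]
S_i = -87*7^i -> [-87, -609, -4263, -29841, -208887]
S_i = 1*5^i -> [1, 5, 25, 125, 625]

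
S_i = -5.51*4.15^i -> [-5.51, -22.87, -94.9, -393.82, -1634.35]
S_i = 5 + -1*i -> [5, 4, 3, 2, 1]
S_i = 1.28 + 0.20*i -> [1.28, 1.48, 1.68, 1.88, 2.08]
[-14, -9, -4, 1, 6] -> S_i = -14 + 5*i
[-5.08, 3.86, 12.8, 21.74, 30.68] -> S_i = -5.08 + 8.94*i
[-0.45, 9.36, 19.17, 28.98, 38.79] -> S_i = -0.45 + 9.81*i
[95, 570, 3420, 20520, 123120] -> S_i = 95*6^i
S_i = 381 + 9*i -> [381, 390, 399, 408, 417]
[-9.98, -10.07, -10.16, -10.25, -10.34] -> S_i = -9.98 + -0.09*i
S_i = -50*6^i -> [-50, -300, -1800, -10800, -64800]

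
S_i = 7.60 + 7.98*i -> [7.6, 15.58, 23.56, 31.54, 39.52]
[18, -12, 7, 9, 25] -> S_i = Random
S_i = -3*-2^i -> [-3, 6, -12, 24, -48]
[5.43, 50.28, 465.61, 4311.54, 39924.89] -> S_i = 5.43*9.26^i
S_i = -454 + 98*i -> [-454, -356, -258, -160, -62]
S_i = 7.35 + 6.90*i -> [7.35, 14.25, 21.15, 28.05, 34.95]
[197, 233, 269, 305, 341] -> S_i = 197 + 36*i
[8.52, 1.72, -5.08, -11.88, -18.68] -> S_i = 8.52 + -6.80*i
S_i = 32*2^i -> [32, 64, 128, 256, 512]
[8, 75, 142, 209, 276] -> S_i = 8 + 67*i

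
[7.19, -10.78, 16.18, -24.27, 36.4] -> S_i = 7.19*(-1.50)^i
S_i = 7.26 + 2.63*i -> [7.26, 9.89, 12.52, 15.15, 17.78]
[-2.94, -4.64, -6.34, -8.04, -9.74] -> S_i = -2.94 + -1.70*i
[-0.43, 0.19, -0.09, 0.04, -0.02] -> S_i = -0.43*(-0.45)^i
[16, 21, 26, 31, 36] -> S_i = 16 + 5*i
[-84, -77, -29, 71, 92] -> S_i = Random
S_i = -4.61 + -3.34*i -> [-4.61, -7.95, -11.29, -14.63, -17.97]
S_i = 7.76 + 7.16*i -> [7.76, 14.92, 22.08, 29.24, 36.4]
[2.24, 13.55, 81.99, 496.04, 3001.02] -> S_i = 2.24*6.05^i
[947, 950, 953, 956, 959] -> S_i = 947 + 3*i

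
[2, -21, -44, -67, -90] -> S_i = 2 + -23*i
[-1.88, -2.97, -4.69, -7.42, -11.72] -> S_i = -1.88*1.58^i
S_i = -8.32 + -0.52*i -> [-8.32, -8.84, -9.36, -9.88, -10.4]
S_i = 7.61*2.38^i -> [7.61, 18.11, 43.11, 102.59, 244.17]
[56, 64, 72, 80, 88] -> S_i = 56 + 8*i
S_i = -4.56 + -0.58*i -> [-4.56, -5.14, -5.72, -6.3, -6.88]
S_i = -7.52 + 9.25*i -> [-7.52, 1.73, 10.98, 20.23, 29.48]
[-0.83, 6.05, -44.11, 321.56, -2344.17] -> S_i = -0.83*(-7.29)^i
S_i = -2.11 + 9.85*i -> [-2.11, 7.74, 17.59, 27.44, 37.29]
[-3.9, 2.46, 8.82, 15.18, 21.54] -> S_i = -3.90 + 6.36*i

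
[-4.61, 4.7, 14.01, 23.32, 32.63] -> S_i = -4.61 + 9.31*i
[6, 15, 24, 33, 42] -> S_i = 6 + 9*i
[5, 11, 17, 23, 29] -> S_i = 5 + 6*i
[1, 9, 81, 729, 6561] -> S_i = 1*9^i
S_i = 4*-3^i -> [4, -12, 36, -108, 324]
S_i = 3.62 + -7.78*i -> [3.62, -4.16, -11.94, -19.72, -27.5]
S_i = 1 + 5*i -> [1, 6, 11, 16, 21]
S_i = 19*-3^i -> [19, -57, 171, -513, 1539]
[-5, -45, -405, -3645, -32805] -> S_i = -5*9^i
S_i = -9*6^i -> [-9, -54, -324, -1944, -11664]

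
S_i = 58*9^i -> [58, 522, 4698, 42282, 380538]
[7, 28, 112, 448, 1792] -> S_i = 7*4^i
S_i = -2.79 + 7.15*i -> [-2.79, 4.36, 11.51, 18.66, 25.81]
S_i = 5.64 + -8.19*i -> [5.64, -2.55, -10.74, -18.93, -27.12]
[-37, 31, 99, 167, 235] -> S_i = -37 + 68*i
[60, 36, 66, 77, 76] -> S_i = Random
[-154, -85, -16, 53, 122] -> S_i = -154 + 69*i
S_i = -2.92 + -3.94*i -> [-2.92, -6.86, -10.8, -14.74, -18.68]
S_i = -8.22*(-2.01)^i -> [-8.22, 16.52, -33.21, 66.75, -134.17]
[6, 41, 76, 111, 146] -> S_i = 6 + 35*i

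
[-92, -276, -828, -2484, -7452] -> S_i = -92*3^i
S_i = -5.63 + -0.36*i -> [-5.63, -5.99, -6.35, -6.71, -7.07]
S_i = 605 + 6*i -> [605, 611, 617, 623, 629]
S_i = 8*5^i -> [8, 40, 200, 1000, 5000]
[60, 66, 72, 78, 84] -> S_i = 60 + 6*i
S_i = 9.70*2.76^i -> [9.7, 26.77, 73.89, 203.94, 562.87]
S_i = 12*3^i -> [12, 36, 108, 324, 972]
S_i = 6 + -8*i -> [6, -2, -10, -18, -26]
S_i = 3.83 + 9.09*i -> [3.83, 12.92, 22.01, 31.1, 40.19]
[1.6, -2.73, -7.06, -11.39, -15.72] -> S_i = 1.60 + -4.33*i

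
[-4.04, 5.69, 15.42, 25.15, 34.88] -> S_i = -4.04 + 9.73*i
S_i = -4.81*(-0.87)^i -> [-4.81, 4.18, -3.64, 3.17, -2.76]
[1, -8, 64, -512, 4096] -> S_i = 1*-8^i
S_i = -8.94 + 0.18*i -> [-8.94, -8.76, -8.58, -8.4, -8.22]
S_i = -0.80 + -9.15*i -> [-0.8, -9.95, -19.1, -28.25, -37.4]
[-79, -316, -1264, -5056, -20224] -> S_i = -79*4^i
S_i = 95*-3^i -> [95, -285, 855, -2565, 7695]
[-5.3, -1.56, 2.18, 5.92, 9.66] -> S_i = -5.30 + 3.74*i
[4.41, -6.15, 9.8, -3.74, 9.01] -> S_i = Random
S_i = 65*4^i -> [65, 260, 1040, 4160, 16640]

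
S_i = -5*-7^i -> [-5, 35, -245, 1715, -12005]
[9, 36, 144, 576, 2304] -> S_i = 9*4^i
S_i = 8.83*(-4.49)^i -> [8.83, -39.65, 178.01, -799.28, 3588.77]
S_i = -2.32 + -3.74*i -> [-2.32, -6.06, -9.8, -13.54, -17.28]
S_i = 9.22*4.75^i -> [9.22, 43.8, 208.03, 988.12, 4693.59]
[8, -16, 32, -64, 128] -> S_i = 8*-2^i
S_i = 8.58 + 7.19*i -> [8.58, 15.77, 22.96, 30.15, 37.34]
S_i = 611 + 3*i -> [611, 614, 617, 620, 623]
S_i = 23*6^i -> [23, 138, 828, 4968, 29808]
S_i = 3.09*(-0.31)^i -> [3.09, -0.96, 0.3, -0.09, 0.03]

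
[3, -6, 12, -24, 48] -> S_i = 3*-2^i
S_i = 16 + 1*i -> [16, 17, 18, 19, 20]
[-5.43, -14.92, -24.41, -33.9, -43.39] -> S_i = -5.43 + -9.49*i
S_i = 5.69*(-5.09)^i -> [5.69, -28.96, 147.42, -750.35, 3819.3]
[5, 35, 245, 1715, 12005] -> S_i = 5*7^i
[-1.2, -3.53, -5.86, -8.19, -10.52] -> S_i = -1.20 + -2.33*i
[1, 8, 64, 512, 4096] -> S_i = 1*8^i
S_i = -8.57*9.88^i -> [-8.57, -84.67, -836.56, -8265.17, -81659.85]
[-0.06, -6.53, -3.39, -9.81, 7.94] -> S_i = Random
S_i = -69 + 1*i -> [-69, -68, -67, -66, -65]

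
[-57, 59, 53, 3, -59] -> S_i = Random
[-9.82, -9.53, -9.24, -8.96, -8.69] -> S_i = -9.82*0.97^i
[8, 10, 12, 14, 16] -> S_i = 8 + 2*i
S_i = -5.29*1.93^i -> [-5.29, -10.21, -19.7, -38.03, -73.4]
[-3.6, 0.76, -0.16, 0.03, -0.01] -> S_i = -3.60*(-0.21)^i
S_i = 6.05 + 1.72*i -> [6.05, 7.77, 9.49, 11.21, 12.93]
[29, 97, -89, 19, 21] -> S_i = Random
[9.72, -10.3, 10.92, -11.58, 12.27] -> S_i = 9.72*(-1.06)^i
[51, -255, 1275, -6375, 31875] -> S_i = 51*-5^i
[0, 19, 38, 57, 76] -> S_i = 0 + 19*i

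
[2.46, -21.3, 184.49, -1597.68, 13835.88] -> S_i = 2.46*(-8.66)^i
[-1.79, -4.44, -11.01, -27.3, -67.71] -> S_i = -1.79*2.48^i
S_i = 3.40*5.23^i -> [3.4, 17.78, 93.0, 486.39, 2543.82]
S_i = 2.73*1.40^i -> [2.73, 3.82, 5.35, 7.49, 10.49]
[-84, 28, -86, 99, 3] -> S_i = Random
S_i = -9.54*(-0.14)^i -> [-9.54, 1.34, -0.19, 0.03, -0.0]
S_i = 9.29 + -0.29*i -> [9.29, 9.0, 8.71, 8.42, 8.13]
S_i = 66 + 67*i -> [66, 133, 200, 267, 334]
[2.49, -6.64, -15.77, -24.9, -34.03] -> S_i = 2.49 + -9.13*i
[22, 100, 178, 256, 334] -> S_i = 22 + 78*i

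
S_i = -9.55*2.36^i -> [-9.55, -22.54, -53.19, -125.53, -296.25]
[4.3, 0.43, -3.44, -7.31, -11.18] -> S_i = 4.30 + -3.87*i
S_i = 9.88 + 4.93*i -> [9.88, 14.81, 19.74, 24.67, 29.6]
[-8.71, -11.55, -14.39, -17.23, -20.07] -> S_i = -8.71 + -2.84*i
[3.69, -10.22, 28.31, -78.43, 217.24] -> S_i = 3.69*(-2.77)^i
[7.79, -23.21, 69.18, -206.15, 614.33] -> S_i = 7.79*(-2.98)^i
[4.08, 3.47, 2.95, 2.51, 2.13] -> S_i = 4.08*0.85^i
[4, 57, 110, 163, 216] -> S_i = 4 + 53*i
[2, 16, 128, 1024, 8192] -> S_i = 2*8^i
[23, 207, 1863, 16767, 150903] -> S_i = 23*9^i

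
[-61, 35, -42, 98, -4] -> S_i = Random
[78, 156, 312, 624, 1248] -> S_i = 78*2^i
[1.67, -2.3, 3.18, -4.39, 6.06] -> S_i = 1.67*(-1.38)^i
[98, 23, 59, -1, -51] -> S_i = Random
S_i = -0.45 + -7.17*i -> [-0.45, -7.62, -14.79, -21.96, -29.13]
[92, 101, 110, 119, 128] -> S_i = 92 + 9*i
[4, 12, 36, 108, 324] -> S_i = 4*3^i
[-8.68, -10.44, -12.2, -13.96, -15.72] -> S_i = -8.68 + -1.76*i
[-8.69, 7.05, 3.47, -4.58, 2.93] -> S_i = Random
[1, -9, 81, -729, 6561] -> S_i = 1*-9^i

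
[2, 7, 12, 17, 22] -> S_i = 2 + 5*i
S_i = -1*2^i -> [-1, -2, -4, -8, -16]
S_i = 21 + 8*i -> [21, 29, 37, 45, 53]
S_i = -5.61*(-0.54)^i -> [-5.61, 3.03, -1.64, 0.88, -0.48]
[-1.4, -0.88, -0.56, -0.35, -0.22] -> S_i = -1.40*0.63^i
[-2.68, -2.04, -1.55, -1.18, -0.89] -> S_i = -2.68*0.76^i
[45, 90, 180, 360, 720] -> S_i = 45*2^i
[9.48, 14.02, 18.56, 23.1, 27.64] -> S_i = 9.48 + 4.54*i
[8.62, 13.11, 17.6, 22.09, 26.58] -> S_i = 8.62 + 4.49*i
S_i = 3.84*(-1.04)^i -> [3.84, -3.99, 4.15, -4.32, 4.49]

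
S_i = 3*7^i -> [3, 21, 147, 1029, 7203]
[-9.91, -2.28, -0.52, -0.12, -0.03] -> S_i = -9.91*0.23^i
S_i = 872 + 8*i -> [872, 880, 888, 896, 904]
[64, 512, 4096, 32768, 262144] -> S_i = 64*8^i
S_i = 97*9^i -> [97, 873, 7857, 70713, 636417]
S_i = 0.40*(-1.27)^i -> [0.4, -0.51, 0.65, -0.82, 1.04]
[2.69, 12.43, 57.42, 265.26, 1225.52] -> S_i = 2.69*4.62^i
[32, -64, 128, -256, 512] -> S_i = 32*-2^i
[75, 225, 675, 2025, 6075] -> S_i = 75*3^i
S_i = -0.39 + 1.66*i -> [-0.39, 1.27, 2.93, 4.59, 6.25]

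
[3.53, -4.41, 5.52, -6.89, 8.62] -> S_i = 3.53*(-1.25)^i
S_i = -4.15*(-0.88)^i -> [-4.15, 3.65, -3.21, 2.83, -2.49]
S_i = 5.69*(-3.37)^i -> [5.69, -19.18, 64.62, -217.77, 733.89]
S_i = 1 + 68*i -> [1, 69, 137, 205, 273]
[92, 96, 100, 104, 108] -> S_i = 92 + 4*i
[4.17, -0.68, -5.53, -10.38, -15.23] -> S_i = 4.17 + -4.85*i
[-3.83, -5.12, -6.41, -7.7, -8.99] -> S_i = -3.83 + -1.29*i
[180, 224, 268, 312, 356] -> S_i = 180 + 44*i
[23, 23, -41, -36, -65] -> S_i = Random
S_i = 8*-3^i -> [8, -24, 72, -216, 648]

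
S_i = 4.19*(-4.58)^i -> [4.19, -19.19, 87.89, -402.54, 1843.64]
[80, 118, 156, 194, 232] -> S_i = 80 + 38*i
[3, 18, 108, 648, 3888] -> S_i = 3*6^i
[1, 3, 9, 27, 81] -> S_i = 1*3^i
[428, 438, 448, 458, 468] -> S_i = 428 + 10*i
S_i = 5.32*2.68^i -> [5.32, 14.26, 38.21, 102.4, 274.44]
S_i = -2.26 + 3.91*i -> [-2.26, 1.65, 5.56, 9.47, 13.38]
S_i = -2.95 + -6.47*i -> [-2.95, -9.42, -15.89, -22.36, -28.83]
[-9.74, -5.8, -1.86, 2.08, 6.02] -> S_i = -9.74 + 3.94*i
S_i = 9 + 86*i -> [9, 95, 181, 267, 353]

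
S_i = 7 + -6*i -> [7, 1, -5, -11, -17]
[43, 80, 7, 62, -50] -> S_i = Random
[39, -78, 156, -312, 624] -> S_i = 39*-2^i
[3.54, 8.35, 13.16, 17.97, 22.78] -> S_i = 3.54 + 4.81*i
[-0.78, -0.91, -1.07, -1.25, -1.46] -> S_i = -0.78*1.17^i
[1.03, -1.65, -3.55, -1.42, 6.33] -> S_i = Random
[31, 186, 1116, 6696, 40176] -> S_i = 31*6^i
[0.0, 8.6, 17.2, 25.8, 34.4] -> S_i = -0.00 + 8.60*i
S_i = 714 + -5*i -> [714, 709, 704, 699, 694]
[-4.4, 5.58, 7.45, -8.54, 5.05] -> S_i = Random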